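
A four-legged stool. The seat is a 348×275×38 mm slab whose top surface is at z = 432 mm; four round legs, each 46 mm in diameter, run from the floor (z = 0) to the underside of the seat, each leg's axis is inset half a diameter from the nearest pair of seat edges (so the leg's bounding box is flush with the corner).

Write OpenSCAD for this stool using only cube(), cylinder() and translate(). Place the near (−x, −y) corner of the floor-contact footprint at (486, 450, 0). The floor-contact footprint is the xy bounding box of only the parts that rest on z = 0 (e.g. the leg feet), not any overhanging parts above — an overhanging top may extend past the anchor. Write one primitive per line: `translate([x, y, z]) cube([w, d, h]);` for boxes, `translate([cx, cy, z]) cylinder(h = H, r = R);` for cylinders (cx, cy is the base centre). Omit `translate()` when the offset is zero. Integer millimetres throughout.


translate([486, 450, 394]) cube([348, 275, 38]);
translate([509, 473, 0]) cylinder(h = 394, r = 23);
translate([811, 473, 0]) cylinder(h = 394, r = 23);
translate([509, 702, 0]) cylinder(h = 394, r = 23);
translate([811, 702, 0]) cylinder(h = 394, r = 23);


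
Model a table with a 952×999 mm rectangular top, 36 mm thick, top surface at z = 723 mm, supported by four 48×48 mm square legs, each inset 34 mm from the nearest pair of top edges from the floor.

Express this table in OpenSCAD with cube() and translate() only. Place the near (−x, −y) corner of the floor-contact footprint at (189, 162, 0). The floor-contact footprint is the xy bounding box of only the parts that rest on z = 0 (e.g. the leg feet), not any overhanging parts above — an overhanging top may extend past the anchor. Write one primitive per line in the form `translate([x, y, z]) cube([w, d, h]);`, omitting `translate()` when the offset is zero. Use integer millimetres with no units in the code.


// leg_h = 723 - 36 = 687
translate([155, 128, 687]) cube([952, 999, 36]);
translate([189, 162, 0]) cube([48, 48, 687]);
translate([1025, 162, 0]) cube([48, 48, 687]);
translate([189, 1045, 0]) cube([48, 48, 687]);
translate([1025, 1045, 0]) cube([48, 48, 687]);


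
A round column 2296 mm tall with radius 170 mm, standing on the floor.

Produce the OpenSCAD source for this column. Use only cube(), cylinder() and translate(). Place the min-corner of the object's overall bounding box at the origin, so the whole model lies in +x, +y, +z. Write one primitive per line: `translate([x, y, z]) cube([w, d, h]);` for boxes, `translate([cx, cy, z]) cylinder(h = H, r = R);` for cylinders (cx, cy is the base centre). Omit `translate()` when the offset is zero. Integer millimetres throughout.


translate([170, 170, 0]) cylinder(h = 2296, r = 170);


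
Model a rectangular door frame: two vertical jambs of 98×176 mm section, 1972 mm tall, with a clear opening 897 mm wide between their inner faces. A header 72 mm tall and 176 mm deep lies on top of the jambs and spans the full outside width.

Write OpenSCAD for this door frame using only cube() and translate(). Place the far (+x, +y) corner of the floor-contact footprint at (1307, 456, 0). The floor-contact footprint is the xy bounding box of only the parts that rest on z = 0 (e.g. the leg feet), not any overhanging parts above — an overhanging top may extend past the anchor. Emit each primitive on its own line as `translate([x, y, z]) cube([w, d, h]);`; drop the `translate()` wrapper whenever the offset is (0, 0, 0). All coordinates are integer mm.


translate([214, 280, 0]) cube([98, 176, 1972]);
translate([1209, 280, 0]) cube([98, 176, 1972]);
translate([214, 280, 1972]) cube([1093, 176, 72]);


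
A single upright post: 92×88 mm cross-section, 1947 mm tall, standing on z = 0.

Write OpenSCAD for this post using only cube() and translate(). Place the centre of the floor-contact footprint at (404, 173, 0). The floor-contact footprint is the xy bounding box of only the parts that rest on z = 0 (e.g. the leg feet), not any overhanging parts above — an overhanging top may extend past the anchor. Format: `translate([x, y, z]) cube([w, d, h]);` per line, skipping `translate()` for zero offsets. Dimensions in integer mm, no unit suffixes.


translate([358, 129, 0]) cube([92, 88, 1947]);


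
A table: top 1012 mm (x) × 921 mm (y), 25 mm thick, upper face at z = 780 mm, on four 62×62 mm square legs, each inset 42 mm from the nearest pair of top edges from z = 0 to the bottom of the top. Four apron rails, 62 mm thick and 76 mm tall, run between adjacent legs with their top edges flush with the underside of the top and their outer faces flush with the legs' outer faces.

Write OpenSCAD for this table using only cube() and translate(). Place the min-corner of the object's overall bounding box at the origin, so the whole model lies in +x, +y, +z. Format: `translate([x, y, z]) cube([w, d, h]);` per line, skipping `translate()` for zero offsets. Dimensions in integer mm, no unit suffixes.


translate([0, 0, 755]) cube([1012, 921, 25]);
translate([42, 42, 0]) cube([62, 62, 755]);
translate([908, 42, 0]) cube([62, 62, 755]);
translate([42, 817, 0]) cube([62, 62, 755]);
translate([908, 817, 0]) cube([62, 62, 755]);
translate([104, 42, 679]) cube([804, 62, 76]);
translate([104, 817, 679]) cube([804, 62, 76]);
translate([42, 104, 679]) cube([62, 713, 76]);
translate([908, 104, 679]) cube([62, 713, 76]);


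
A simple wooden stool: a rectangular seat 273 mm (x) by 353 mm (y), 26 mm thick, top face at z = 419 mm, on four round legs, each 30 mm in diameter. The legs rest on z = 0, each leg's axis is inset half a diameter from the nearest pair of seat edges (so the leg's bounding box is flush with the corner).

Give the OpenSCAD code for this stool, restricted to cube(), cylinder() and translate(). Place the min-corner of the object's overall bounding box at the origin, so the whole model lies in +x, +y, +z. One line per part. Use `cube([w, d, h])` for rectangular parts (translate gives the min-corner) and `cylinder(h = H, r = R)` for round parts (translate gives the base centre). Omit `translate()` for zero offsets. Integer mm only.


translate([0, 0, 393]) cube([273, 353, 26]);
translate([15, 15, 0]) cylinder(h = 393, r = 15);
translate([258, 15, 0]) cylinder(h = 393, r = 15);
translate([15, 338, 0]) cylinder(h = 393, r = 15);
translate([258, 338, 0]) cylinder(h = 393, r = 15);


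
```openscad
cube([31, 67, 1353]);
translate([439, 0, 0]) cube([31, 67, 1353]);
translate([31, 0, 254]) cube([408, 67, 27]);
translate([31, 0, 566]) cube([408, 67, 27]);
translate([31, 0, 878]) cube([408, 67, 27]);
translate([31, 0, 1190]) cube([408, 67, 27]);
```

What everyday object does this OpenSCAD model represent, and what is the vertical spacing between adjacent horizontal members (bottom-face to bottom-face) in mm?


A ladder. The rung spacing is 312 mm.

Two tall 31×67 posts with 4 short bars between them — a ladder. Adjacent rungs sit at z = 254 and z = 566, so the spacing is 566 − 254 = 312 mm.


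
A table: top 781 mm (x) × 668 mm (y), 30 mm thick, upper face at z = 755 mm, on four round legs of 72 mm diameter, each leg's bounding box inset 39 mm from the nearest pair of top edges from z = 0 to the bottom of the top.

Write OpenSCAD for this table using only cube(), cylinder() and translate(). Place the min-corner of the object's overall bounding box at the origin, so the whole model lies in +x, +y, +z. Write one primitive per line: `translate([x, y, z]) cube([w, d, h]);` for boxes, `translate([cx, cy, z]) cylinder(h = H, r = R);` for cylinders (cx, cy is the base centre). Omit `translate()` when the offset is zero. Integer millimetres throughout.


translate([0, 0, 725]) cube([781, 668, 30]);
translate([75, 75, 0]) cylinder(h = 725, r = 36);
translate([706, 75, 0]) cylinder(h = 725, r = 36);
translate([75, 593, 0]) cylinder(h = 725, r = 36);
translate([706, 593, 0]) cylinder(h = 725, r = 36);


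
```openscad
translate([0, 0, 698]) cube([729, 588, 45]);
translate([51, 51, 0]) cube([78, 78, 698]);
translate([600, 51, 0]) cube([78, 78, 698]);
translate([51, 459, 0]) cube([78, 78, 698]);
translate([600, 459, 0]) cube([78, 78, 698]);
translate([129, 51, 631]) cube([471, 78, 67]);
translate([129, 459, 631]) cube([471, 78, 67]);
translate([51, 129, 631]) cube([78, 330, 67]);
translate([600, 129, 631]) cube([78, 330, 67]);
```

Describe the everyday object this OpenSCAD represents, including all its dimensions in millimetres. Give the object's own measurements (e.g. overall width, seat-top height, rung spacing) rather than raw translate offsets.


A table: top 729 mm (x) × 588 mm (y), 45 mm thick, upper face at z = 743 mm, on four 78×78 mm square legs, each inset 51 mm from the nearest pair of top edges from z = 0 to the bottom of the top. Four apron rails, 78 mm thick and 67 mm tall, run between adjacent legs with their top edges flush with the underside of the top and their outer faces flush with the legs' outer faces.


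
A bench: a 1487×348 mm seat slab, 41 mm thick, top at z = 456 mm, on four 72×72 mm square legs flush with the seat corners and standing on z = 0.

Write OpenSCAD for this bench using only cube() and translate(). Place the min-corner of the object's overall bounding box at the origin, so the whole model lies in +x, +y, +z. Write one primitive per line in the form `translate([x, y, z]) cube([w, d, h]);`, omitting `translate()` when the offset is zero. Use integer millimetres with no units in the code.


// leg_h = 456 − 41 = 415
translate([0, 0, 415]) cube([1487, 348, 41]);
cube([72, 72, 415]);
translate([0, 276, 0]) cube([72, 72, 415]);
translate([1415, 0, 0]) cube([72, 72, 415]);
translate([1415, 276, 0]) cube([72, 72, 415]);


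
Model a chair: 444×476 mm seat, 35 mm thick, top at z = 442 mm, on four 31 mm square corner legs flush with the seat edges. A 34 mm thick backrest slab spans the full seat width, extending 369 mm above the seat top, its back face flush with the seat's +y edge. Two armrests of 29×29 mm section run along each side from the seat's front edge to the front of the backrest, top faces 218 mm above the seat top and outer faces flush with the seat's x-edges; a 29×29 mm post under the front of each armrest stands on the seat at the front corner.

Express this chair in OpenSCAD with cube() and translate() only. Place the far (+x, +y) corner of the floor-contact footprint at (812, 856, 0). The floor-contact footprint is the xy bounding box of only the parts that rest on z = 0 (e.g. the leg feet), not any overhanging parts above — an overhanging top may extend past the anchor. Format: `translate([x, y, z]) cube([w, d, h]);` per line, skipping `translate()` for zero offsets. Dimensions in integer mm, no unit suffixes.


translate([368, 380, 407]) cube([444, 476, 35]);
translate([368, 380, 0]) cube([31, 31, 407]);
translate([781, 380, 0]) cube([31, 31, 407]);
translate([368, 825, 0]) cube([31, 31, 407]);
translate([781, 825, 0]) cube([31, 31, 407]);
translate([368, 822, 442]) cube([444, 34, 369]);
translate([368, 380, 631]) cube([29, 442, 29]);
translate([783, 380, 631]) cube([29, 442, 29]);
translate([368, 380, 442]) cube([29, 29, 189]);
translate([783, 380, 442]) cube([29, 29, 189]);


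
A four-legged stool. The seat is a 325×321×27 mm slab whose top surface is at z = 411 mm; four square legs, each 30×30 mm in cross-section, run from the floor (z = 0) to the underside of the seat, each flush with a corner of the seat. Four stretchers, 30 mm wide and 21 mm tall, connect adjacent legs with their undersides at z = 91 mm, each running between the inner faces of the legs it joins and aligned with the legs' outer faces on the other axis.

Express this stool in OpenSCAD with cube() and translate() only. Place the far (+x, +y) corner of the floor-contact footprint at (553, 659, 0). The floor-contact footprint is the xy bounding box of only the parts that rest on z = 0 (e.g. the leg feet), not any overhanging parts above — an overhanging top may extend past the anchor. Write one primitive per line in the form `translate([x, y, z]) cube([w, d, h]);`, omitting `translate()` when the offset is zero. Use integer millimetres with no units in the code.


translate([228, 338, 384]) cube([325, 321, 27]);
translate([228, 338, 0]) cube([30, 30, 384]);
translate([523, 338, 0]) cube([30, 30, 384]);
translate([228, 629, 0]) cube([30, 30, 384]);
translate([523, 629, 0]) cube([30, 30, 384]);
translate([258, 338, 91]) cube([265, 30, 21]);
translate([258, 629, 91]) cube([265, 30, 21]);
translate([228, 368, 91]) cube([30, 261, 21]);
translate([523, 368, 91]) cube([30, 261, 21]);


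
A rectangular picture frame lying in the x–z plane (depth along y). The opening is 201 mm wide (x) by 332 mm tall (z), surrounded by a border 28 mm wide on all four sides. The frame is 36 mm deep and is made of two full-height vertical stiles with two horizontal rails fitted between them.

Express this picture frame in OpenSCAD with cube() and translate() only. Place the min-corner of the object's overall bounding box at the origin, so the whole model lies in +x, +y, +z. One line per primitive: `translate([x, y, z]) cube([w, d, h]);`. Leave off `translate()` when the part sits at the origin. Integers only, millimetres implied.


cube([28, 36, 388]);
translate([229, 0, 0]) cube([28, 36, 388]);
translate([28, 0, 0]) cube([201, 36, 28]);
translate([28, 0, 360]) cube([201, 36, 28]);


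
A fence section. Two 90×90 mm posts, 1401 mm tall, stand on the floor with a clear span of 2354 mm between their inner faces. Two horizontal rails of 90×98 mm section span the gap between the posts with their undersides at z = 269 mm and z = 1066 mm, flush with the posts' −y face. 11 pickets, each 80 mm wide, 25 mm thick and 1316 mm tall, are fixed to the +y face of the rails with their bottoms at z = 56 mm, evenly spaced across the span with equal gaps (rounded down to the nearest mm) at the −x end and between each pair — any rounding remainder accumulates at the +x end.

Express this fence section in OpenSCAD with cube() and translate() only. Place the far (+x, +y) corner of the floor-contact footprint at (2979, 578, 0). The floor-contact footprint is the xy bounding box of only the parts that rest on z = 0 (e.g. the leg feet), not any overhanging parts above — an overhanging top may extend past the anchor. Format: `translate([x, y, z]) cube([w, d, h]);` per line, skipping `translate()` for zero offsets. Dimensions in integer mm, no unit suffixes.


translate([445, 488, 0]) cube([90, 90, 1401]);
translate([2889, 488, 0]) cube([90, 90, 1401]);
translate([535, 488, 269]) cube([2354, 90, 98]);
translate([535, 488, 1066]) cube([2354, 90, 98]);
translate([657, 578, 56]) cube([80, 25, 1316]);
translate([859, 578, 56]) cube([80, 25, 1316]);
translate([1061, 578, 56]) cube([80, 25, 1316]);
translate([1263, 578, 56]) cube([80, 25, 1316]);
translate([1465, 578, 56]) cube([80, 25, 1316]);
translate([1667, 578, 56]) cube([80, 25, 1316]);
translate([1869, 578, 56]) cube([80, 25, 1316]);
translate([2071, 578, 56]) cube([80, 25, 1316]);
translate([2273, 578, 56]) cube([80, 25, 1316]);
translate([2475, 578, 56]) cube([80, 25, 1316]);
translate([2677, 578, 56]) cube([80, 25, 1316]);


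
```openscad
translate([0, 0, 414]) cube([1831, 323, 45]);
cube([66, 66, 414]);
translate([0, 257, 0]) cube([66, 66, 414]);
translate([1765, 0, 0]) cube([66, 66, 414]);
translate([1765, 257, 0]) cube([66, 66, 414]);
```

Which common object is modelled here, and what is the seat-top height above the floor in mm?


A bench. The seat-top height is 459 mm.

A long slab on four corner posts — a bench. The slab sits at z = 414 with thickness 45, so the top is 414 + 45 = 459 mm.


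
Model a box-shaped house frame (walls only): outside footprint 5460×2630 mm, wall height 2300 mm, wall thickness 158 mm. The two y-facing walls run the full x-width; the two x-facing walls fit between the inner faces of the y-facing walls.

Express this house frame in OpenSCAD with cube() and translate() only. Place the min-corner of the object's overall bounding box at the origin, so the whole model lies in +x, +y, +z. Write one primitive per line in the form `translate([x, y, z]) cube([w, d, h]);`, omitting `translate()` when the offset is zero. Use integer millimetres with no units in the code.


cube([5460, 158, 2300]);
translate([0, 2472, 0]) cube([5460, 158, 2300]);
translate([0, 158, 0]) cube([158, 2314, 2300]);
translate([5302, 158, 0]) cube([158, 2314, 2300]);


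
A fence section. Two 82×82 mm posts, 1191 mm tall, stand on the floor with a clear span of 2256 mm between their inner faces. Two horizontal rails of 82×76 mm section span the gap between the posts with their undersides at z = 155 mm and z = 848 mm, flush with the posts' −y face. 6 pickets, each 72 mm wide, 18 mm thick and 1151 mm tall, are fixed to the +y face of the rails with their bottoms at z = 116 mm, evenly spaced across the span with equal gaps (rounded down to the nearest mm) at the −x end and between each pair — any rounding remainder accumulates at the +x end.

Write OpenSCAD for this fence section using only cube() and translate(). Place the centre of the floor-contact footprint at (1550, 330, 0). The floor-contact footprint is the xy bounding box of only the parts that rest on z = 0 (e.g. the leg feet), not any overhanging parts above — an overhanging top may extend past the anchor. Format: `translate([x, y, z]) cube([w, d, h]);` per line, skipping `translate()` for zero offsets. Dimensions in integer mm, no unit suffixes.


translate([340, 289, 0]) cube([82, 82, 1191]);
translate([2678, 289, 0]) cube([82, 82, 1191]);
translate([422, 289, 155]) cube([2256, 82, 76]);
translate([422, 289, 848]) cube([2256, 82, 76]);
translate([682, 371, 116]) cube([72, 18, 1151]);
translate([1014, 371, 116]) cube([72, 18, 1151]);
translate([1346, 371, 116]) cube([72, 18, 1151]);
translate([1678, 371, 116]) cube([72, 18, 1151]);
translate([2010, 371, 116]) cube([72, 18, 1151]);
translate([2342, 371, 116]) cube([72, 18, 1151]);


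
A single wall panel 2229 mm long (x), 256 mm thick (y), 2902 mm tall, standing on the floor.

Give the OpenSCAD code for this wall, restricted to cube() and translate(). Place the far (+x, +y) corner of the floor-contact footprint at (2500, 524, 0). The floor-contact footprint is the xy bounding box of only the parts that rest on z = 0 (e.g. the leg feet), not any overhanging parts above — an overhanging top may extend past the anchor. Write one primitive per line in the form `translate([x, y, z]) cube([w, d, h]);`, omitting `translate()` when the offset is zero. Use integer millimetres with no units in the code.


translate([271, 268, 0]) cube([2229, 256, 2902]);


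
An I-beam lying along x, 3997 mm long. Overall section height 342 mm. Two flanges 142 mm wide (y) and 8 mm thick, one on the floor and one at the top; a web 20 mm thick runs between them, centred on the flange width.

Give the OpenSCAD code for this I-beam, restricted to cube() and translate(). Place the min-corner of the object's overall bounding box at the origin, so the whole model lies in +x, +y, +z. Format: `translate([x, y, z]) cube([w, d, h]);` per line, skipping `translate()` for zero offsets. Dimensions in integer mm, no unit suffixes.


cube([3997, 142, 8]);
translate([0, 61, 8]) cube([3997, 20, 326]);
translate([0, 0, 334]) cube([3997, 142, 8]);


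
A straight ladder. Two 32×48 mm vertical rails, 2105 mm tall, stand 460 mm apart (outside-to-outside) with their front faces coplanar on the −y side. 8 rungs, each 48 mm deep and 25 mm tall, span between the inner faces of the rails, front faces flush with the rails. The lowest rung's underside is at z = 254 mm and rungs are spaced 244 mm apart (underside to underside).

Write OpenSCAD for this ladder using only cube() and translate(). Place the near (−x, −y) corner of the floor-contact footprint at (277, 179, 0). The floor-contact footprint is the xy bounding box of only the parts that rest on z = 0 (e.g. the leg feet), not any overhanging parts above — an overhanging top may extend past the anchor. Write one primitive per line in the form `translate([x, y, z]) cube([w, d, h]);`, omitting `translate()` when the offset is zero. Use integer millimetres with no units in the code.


translate([277, 179, 0]) cube([32, 48, 2105]);
translate([705, 179, 0]) cube([32, 48, 2105]);
translate([309, 179, 254]) cube([396, 48, 25]);
translate([309, 179, 498]) cube([396, 48, 25]);
translate([309, 179, 742]) cube([396, 48, 25]);
translate([309, 179, 986]) cube([396, 48, 25]);
translate([309, 179, 1230]) cube([396, 48, 25]);
translate([309, 179, 1474]) cube([396, 48, 25]);
translate([309, 179, 1718]) cube([396, 48, 25]);
translate([309, 179, 1962]) cube([396, 48, 25]);


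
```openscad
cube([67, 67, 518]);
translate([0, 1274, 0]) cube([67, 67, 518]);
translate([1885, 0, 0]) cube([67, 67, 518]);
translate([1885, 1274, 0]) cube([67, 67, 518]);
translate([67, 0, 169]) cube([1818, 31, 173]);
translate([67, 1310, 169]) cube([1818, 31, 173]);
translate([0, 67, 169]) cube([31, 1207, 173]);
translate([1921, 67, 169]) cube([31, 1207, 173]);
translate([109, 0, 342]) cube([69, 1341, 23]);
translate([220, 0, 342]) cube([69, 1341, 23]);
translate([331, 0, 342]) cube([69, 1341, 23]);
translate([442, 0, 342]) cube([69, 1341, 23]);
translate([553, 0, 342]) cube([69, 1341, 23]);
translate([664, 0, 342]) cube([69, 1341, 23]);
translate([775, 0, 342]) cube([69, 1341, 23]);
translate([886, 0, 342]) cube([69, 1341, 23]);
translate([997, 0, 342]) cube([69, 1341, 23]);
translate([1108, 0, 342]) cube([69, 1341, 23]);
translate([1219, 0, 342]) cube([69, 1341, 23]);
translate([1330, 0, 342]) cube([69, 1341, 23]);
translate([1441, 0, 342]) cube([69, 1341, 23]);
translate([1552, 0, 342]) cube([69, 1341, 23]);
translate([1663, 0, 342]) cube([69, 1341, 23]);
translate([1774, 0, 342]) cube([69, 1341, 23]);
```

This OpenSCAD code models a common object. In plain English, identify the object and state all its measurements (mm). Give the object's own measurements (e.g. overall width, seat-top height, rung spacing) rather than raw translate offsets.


A bed frame 1952 mm long (x) by 1341 mm wide (y). Four 67×67 mm corner posts, 518 mm tall, at the corners of the footprint. Four rails of 31 mm thickness and 173 mm height run between adjacent posts with their undersides at z = 169 mm, their outer faces flush with the outside of the frame (the two x-running rails run between the posts' inner faces; the two y-running rails run between the posts' inner faces). 16 slats, each 69 mm wide (x) and 23 mm thick, lie across the top of the two x-running rails, running the full 1341 mm width of the frame in y; along x they sit between the end posts with a 42 mm gap after the −x posts and between neighbouring slats and before the +x posts.


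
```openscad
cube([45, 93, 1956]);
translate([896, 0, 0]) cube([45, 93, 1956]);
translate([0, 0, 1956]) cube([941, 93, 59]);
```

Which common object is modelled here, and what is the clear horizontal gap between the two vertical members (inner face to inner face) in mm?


A door frame. The clear opening width is 851 mm.

Two 1956 mm tall posts with a header on top — a door frame. The left jamb is 45 mm wide at x = 0; the right jamb starts at x = 896. The clear opening is 896 − 45 = 851 mm.


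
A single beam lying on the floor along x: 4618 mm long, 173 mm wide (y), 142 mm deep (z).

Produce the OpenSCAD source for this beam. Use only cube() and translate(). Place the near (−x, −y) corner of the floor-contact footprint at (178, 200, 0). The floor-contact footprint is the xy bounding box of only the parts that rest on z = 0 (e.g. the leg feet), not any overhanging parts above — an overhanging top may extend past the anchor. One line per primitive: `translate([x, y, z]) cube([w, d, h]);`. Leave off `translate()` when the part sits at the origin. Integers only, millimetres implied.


translate([178, 200, 0]) cube([4618, 173, 142]);


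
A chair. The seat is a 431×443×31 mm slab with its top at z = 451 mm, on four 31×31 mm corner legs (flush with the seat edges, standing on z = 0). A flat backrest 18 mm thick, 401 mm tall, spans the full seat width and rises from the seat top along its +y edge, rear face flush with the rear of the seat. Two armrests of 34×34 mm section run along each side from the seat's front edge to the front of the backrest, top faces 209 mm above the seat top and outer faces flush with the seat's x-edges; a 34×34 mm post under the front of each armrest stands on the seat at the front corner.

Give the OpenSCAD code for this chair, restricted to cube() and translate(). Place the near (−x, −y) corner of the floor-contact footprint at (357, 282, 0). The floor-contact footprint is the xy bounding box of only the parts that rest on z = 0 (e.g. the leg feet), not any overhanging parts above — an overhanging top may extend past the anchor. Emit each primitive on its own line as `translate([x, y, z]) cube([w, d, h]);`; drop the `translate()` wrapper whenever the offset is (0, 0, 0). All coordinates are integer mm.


translate([357, 282, 420]) cube([431, 443, 31]);
translate([357, 282, 0]) cube([31, 31, 420]);
translate([757, 282, 0]) cube([31, 31, 420]);
translate([357, 694, 0]) cube([31, 31, 420]);
translate([757, 694, 0]) cube([31, 31, 420]);
translate([357, 707, 451]) cube([431, 18, 401]);
translate([357, 282, 626]) cube([34, 425, 34]);
translate([754, 282, 626]) cube([34, 425, 34]);
translate([357, 282, 451]) cube([34, 34, 175]);
translate([754, 282, 451]) cube([34, 34, 175]);


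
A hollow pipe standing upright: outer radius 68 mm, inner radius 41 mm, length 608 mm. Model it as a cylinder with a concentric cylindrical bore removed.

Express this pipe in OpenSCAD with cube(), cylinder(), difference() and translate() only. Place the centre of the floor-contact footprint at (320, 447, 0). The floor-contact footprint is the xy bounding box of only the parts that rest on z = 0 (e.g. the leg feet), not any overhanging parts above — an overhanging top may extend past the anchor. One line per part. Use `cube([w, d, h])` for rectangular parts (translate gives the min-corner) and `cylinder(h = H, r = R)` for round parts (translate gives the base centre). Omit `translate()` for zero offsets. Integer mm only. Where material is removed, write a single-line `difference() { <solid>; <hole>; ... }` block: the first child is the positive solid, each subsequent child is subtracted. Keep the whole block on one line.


difference() { translate([320, 447, 0]) cylinder(h = 608, r = 68); translate([320, 447, 0]) cylinder(h = 608, r = 41); }


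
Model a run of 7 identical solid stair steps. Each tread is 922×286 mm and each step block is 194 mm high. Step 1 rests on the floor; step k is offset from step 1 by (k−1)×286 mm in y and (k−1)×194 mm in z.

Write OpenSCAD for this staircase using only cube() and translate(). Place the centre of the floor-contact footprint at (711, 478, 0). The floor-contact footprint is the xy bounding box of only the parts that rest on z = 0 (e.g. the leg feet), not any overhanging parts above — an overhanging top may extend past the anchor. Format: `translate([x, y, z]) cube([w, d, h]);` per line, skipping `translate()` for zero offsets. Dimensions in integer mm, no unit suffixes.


translate([250, 335, 0]) cube([922, 286, 194]);
translate([250, 621, 194]) cube([922, 286, 194]);
translate([250, 907, 388]) cube([922, 286, 194]);
translate([250, 1193, 582]) cube([922, 286, 194]);
translate([250, 1479, 776]) cube([922, 286, 194]);
translate([250, 1765, 970]) cube([922, 286, 194]);
translate([250, 2051, 1164]) cube([922, 286, 194]);


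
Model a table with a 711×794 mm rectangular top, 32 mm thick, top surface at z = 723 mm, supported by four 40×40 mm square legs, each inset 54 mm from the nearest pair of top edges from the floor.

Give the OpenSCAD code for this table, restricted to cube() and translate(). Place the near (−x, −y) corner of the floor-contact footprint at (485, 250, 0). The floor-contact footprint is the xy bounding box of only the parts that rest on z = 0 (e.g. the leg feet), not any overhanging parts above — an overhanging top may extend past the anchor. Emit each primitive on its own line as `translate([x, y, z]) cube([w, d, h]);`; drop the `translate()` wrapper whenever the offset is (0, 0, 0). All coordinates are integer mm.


translate([431, 196, 691]) cube([711, 794, 32]);
translate([485, 250, 0]) cube([40, 40, 691]);
translate([1048, 250, 0]) cube([40, 40, 691]);
translate([485, 896, 0]) cube([40, 40, 691]);
translate([1048, 896, 0]) cube([40, 40, 691]);


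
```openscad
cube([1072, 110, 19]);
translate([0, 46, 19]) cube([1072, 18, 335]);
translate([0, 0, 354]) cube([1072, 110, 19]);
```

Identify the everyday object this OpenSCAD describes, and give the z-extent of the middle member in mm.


An I-beam. The web height is 335 mm.

Two wide flanges with a thin centred web — an I-beam. Overall 373 mm minus two 19 mm flanges gives a web of 373 − 2·19 = 335 mm.


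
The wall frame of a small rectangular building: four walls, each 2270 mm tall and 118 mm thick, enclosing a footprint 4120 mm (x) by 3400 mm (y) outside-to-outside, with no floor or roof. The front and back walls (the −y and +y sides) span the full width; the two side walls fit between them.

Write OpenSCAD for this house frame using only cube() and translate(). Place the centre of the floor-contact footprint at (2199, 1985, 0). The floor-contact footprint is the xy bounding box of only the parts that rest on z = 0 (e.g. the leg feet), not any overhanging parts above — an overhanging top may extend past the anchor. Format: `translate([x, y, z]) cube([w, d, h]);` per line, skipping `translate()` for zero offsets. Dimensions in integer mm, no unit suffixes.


translate([139, 285, 0]) cube([4120, 118, 2270]);
translate([139, 3567, 0]) cube([4120, 118, 2270]);
translate([139, 403, 0]) cube([118, 3164, 2270]);
translate([4141, 403, 0]) cube([118, 3164, 2270]);


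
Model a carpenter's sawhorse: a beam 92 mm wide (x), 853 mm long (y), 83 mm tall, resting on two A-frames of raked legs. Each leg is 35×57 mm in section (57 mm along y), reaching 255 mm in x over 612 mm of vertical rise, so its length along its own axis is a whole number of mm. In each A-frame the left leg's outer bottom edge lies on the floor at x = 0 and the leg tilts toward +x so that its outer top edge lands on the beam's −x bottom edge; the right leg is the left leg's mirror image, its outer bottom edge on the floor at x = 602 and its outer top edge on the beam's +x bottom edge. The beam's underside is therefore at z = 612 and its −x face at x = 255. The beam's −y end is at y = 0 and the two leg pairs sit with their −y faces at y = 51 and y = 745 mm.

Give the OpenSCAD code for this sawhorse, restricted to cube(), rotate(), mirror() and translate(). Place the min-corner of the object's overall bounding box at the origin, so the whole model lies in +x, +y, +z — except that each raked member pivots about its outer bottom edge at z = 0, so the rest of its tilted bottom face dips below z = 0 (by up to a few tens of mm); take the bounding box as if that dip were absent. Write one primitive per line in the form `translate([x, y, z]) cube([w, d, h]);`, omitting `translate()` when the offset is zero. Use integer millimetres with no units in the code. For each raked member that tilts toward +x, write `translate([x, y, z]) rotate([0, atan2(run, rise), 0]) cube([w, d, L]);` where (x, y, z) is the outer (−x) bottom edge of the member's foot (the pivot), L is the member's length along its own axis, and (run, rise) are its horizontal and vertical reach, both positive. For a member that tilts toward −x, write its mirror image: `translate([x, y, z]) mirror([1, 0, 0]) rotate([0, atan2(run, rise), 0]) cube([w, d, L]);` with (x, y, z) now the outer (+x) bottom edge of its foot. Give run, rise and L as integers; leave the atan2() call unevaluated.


translate([255, 0, 612]) cube([92, 853, 83]);
translate([0, 51, 0]) rotate([0, atan2(255, 612), 0]) cube([35, 57, 663]);
translate([602, 51, 0]) mirror([1, 0, 0]) rotate([0, atan2(255, 612), 0]) cube([35, 57, 663]);
translate([0, 745, 0]) rotate([0, atan2(255, 612), 0]) cube([35, 57, 663]);
translate([602, 745, 0]) mirror([1, 0, 0]) rotate([0, atan2(255, 612), 0]) cube([35, 57, 663]);


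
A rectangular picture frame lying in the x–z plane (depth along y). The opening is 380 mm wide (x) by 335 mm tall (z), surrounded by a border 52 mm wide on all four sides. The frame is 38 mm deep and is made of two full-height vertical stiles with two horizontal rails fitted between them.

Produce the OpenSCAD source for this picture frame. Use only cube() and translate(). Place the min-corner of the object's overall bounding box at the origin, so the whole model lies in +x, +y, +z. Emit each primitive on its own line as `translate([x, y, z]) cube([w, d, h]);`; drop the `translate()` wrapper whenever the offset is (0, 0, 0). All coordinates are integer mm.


cube([52, 38, 439]);
translate([432, 0, 0]) cube([52, 38, 439]);
translate([52, 0, 0]) cube([380, 38, 52]);
translate([52, 0, 387]) cube([380, 38, 52]);


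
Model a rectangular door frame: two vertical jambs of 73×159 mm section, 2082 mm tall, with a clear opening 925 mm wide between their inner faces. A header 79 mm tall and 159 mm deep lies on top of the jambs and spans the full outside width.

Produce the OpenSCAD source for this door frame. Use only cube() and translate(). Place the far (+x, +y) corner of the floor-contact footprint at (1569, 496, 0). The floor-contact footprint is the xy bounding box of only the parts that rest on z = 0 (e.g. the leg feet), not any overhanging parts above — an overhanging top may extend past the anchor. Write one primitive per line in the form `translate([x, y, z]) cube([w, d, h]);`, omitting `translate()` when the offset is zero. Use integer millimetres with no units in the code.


translate([498, 337, 0]) cube([73, 159, 2082]);
translate([1496, 337, 0]) cube([73, 159, 2082]);
translate([498, 337, 2082]) cube([1071, 159, 79]);


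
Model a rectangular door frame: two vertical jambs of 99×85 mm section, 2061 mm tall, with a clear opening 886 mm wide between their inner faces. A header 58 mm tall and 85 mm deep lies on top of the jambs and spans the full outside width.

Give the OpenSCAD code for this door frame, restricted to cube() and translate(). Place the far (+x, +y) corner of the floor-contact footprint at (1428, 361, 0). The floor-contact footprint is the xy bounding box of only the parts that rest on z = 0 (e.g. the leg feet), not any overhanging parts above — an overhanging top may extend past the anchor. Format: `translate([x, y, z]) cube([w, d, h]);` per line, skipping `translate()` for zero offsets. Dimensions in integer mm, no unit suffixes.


translate([344, 276, 0]) cube([99, 85, 2061]);
translate([1329, 276, 0]) cube([99, 85, 2061]);
translate([344, 276, 2061]) cube([1084, 85, 58]);


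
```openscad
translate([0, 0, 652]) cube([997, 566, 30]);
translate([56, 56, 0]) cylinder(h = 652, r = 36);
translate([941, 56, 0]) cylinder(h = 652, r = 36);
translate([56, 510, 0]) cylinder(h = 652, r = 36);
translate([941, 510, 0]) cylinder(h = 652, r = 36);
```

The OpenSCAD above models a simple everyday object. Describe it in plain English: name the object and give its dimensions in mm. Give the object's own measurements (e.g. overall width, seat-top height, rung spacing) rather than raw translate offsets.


A table: top 997 mm (x) × 566 mm (y), 30 mm thick, upper face at z = 682 mm, on four round legs of 72 mm diameter, each leg's bounding box inset 20 mm from the nearest pair of top edges from z = 0 to the bottom of the top.


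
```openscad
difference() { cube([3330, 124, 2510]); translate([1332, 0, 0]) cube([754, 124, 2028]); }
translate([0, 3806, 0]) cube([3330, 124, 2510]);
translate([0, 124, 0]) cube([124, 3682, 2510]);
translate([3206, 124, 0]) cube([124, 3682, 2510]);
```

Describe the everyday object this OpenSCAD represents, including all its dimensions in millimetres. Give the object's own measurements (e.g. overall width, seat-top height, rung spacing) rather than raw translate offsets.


A single room: four walls, each 2510 mm tall and 124 mm thick, enclosing an outside footprint 3330×3930 mm (x × y), no floor or roof. The front and back walls (−y and +y sides) run the full x-width; the side walls fit between their inner faces. A door opening 754 mm wide and 2028 mm tall is cut through the front wall from the floor up, its −x edge 1332 mm from the wall's −x end.


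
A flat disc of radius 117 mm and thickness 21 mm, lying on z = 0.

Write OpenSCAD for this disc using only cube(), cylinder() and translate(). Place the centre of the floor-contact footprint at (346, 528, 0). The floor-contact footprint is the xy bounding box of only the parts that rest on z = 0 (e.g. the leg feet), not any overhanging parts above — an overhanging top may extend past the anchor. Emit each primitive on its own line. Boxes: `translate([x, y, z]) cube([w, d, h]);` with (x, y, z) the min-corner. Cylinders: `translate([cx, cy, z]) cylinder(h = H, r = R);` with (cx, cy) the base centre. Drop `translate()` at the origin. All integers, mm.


translate([346, 528, 0]) cylinder(h = 21, r = 117);


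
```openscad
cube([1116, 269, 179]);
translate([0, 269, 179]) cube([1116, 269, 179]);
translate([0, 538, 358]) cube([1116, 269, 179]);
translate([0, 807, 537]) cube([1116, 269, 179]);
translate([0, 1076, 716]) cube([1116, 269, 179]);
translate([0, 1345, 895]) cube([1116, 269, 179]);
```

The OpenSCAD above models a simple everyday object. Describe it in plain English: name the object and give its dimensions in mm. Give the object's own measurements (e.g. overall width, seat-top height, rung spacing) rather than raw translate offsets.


A straight staircase of 6 solid steps. Each step is 1116 mm wide (x), 269 mm deep (y, the going) and 179 mm tall (the rise). The first step rests on the floor; each subsequent step sits one going further in +y and one rise higher in +z, directly behind and above the previous step with no overlap.


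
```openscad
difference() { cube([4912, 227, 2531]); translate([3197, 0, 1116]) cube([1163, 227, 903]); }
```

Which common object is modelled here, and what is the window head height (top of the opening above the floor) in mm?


A wall with a window opening. The window head height is 2019 mm.

A wall with a rectangular opening subtracted — a window. Sill at z = 1116, opening 903 mm tall, so the head is at 1116 + 903 = 2019 mm.


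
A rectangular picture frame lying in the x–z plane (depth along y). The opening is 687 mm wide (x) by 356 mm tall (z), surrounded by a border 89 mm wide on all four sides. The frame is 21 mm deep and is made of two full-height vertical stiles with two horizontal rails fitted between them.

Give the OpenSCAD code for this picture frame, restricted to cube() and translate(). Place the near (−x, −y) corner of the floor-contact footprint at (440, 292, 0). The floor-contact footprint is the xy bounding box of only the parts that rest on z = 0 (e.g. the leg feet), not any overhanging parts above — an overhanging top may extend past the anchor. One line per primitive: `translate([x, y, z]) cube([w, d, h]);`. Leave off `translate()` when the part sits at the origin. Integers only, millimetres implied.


translate([440, 292, 0]) cube([89, 21, 534]);
translate([1216, 292, 0]) cube([89, 21, 534]);
translate([529, 292, 0]) cube([687, 21, 89]);
translate([529, 292, 445]) cube([687, 21, 89]);


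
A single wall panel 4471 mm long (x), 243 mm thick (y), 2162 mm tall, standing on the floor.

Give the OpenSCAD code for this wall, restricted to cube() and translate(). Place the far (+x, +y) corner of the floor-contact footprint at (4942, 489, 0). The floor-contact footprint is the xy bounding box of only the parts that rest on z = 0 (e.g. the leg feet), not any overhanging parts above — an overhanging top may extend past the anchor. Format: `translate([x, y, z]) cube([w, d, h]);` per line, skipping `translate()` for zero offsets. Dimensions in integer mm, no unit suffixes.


translate([471, 246, 0]) cube([4471, 243, 2162]);
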